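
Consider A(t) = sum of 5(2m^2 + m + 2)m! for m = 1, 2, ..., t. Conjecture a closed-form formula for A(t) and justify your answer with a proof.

A(t) = (10t + 5)(t + 1)! - 5

We claim A(t) = (10t + 5)(t + 1)! - 5 for all t ≥ 1.
For the base case t = 1: A(1) = 25, and the closed form gives 25. They agree.
Inductive step: assume the claim holds for t = m, so A(m) = (10m + 5)(m + 1)! - 5.
Then A(m+1) = A(m) + (5(2m^2 + 5m + 5)(m + 1)!) = ((10m + 5)(m + 1)! - 5) + (5(2m^2 + 5m + 5)(m + 1)!).
Simplifying, A(m+1) = (10(m+1) + 5)((m+1) + 1)! - 5,
which is the closed form with t = m+1.
By induction, the statement is established for all t ≥ 1.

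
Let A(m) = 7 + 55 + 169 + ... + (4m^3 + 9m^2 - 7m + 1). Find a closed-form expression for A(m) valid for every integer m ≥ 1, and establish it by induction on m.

We claim A(m) = m(m^3 + 5m^2 + 2m - 1) for all m ≥ 1.
Base case (m = 1): A(1) = 7, and the closed form gives 7. They agree.
Inductive step: assume the claim holds for m = k, so A(k) = k(k^3 + 5k^2 + 2k - 1).
Then A(k+1) = A(k) + (4k^3 + 21k^2 + 23k + 7) = (k(k^3 + 5k^2 + 2k - 1)) + (4k^3 + 21k^2 + 23k + 7).
Simplifying, A(k+1) = (k + 1)(k^3 + 8k^2 + 15k + 7) = (k+1)((k+1)^3 + 5(k+1)^2 + 2(k+1) - 1),
which is the closed form with m = k+1.
Hence, by induction on m, the claim holds for every m ≥ 1.

A(m) = m(m^3 + 5m^2 + 2m - 1)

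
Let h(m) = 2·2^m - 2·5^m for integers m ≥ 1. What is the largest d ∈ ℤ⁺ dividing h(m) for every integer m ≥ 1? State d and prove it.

d = 6

Computing the first values: h(1) = -6 and h(2) = -42; gcd(-6, -42) = 6, so d ≤ 6.
We prove 6 | 2·2^m - 2·5^m for all m ≥ 1 by induction on m.
For the base case m = 1: h(1) = -6 = 6·(-1), so 6 | h(1).
Suppose the result is true for m = p, i.e. 6 | h(p). Then
h(p+1) − 5·h(p) = (2·2^(p+1) - 2·5^(p+1)) − 5·(2·2^p - 2·5^p) = (2)·2^p·(2 − 5) = (-6)·2^p. Since 6 | h(p) by the inductive hypothesis, 6 | 5·h(p); and 6 | -6 since -6 = 6·-1. Therefore 6 | h(p+1).
Hence, by induction on m, the claim holds for every m ≥ 1.
Therefore the largest such d is 6.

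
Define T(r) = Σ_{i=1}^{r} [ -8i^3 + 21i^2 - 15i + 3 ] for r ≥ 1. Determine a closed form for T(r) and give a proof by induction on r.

We claim T(r) = -r(2r - 1)(r^2 - r - 1) for all r ≥ 1.
When r = 1: T(1) = 1, and the closed form gives 1. They agree.
For the inductive step, assume it holds for an arbitrary i ≥ 1, so T(i) = i(-2i^3 + 3i^2 + i - 1).
Then T(i+1) = T(i) + (-8i^3 - 3i^2 + 3i + 1) = (i(-2i^3 + 3i^2 + i - 1)) + (-8i^3 - 3i^2 + 3i + 1).
Simplifying, T(i+1) = -(i + 1)(2i + 1)(i^2 + i - 1) = -(i+1)(2(i+1) - 1)((i+1)^2 - (i+1) - 1),
which is the closed form with r = i+1.
By the principle of mathematical induction, the result holds for all r ≥ 1.

T(r) = -r(2r - 1)(r^2 - r - 1)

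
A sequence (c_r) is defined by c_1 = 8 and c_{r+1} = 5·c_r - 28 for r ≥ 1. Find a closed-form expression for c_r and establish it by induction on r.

Computing the first terms: c_1 = 8, c_2 = 12, c_3 = 32. This suggests c_r = 5^(r - 1) + 7.
For the base case r = 1: the formula gives 8 = 8 = c_1.
For the inductive step, assume it holds for an arbitrary k ≥ 1, so c_k = 5^(k - 1) + 7.
Then c_{k+1} = 5·c_k - 28 = 5·(5^(k - 1) + 7) - 28 = 5^k + 7 = 5^((k+1) - 1) + 7,
which is the claimed formula at r = k+1.
This completes the induction.

c_r = 5^(r - 1) + 7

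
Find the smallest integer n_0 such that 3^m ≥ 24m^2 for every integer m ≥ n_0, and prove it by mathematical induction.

At m = 6: 729 < 864, so the inequality fails and n_0 ≥ 7. We prove 3^m ≥ 24m^2 for all m ≥ 7.
Base step (m = 7): 3^m = 2187 and 24m^2 = 1176, so 2187 ≥ 1176.
Suppose the result is true for m = p, so 3^p ≥ 24p^2.
Then 3^(p + 1) = 3·(3^p) ≥ 3·(24p^2).
Also, for p ≥ 7 we have 3·(24p^2) ≥ 24(p+1)^2, since 3 ≥ (1 + 1/p)^2 for all p ≥ 7.
Combining, 3^(p + 1) ≥ 24(p+1)^2.
By the principle of mathematical induction, the result holds for all m ≥ 7.
Hence the smallest such n_0 is 7.

n_0 = 7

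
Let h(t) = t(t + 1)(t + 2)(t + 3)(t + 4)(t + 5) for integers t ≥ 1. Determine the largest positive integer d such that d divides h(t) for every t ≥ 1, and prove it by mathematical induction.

Computing the first values: h(1) = 720 and h(2) = 5040; gcd(720, 5040) = 720, so d ≤ 720.
We prove 720 | t(t + 1)(t + 2)(t + 3)(t + 4)(t + 5) for all t ≥ 1 by induction on t.
Base step (t = 1): h(1) = 720 = 720·(1), so 720 | h(1).
For the inductive step, assume it holds for an arbitrary m ≥ 1, i.e. 720 | h(m). Then
h(m+1) − h(m) = (m+1)·(m+2)·(m+3)·(m+4)·(m+5)·(m+6) − m·(m+1)·(m+2)·(m+3)·(m+4)·(m+5) = (m+1)·(m+2)·(m+3)·(m+4)·(m+5)·[(m+6) − m] = 6·(m+1)·(m+2)·(m+3)·(m+4)·(m+5). The product of 5 consecutive integers is divisible by (5)! = 120, so h(m+1) − h(m) is divisible by 6·120 = 720. By the inductive hypothesis 720 | h(m), hence 720 | h(m+1).
This completes the induction.
Therefore the largest such d is 720.

d = 720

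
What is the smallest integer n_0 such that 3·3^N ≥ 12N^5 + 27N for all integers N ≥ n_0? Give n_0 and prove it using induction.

At N = 12: 1594323 < 2986308, so the inequality fails and n_0 ≥ 13. We prove 3·3^N ≥ 12N^5 + 27N for all N ≥ 13.
Base case (N = 13): 3·3^N = 4782969 and 12N^5 + 27N = 4455867, so 4782969 ≥ 4455867.
For the inductive step, assume it holds for an arbitrary i ≥ 13, so 3·3^i ≥ 12i^5 + 27i.
Then 3·3^(i + 1) = 3·(3·3^i) ≥ 3·(12i^5 + 27i).
Also, for i ≥ 13 we have 3·(12i^5 + 27i) ≥ 12(i+1)^5 + 27(i+1), since 3·(12i^5 + 27i) − (12(i+1)^5 + 27(i+1)) = 24i^5 - 60i^4 - 120i^3 - 120i^2 - 6i - 39, which is nonnegative for all i ≥ 13.
Combining, 3·3^(i + 1) ≥ 12(i+1)^5 + 27(i+1).
Hence, by induction on N, the claim holds for every N ≥ 13.
Hence the smallest such n_0 is 13.

n_0 = 13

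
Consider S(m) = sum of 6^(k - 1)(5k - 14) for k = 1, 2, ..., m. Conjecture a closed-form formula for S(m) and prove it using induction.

S(m) = 6^m(m - 3) + 3

We claim S(m) = 6^m(m - 3) + 3 for all m ≥ 1.
Base step (m = 1): S(1) = -9, and the closed form gives -9. They agree.
Suppose the result is true for m = k, so S(k) = 6^k(k - 3) + 3.
Then S(k+1) = S(k) + (6^k(5k - 9)) = (6^k(k - 3) + 3) + (6^k(5k - 9)).
Simplifying, S(k+1) = 6·6^k·k - 12·6^k + 3 = 6^(k+1)((k+1) - 3) + 3,
which is the closed form with m = k+1.
Hence, by induction on m, the claim holds for every m ≥ 1.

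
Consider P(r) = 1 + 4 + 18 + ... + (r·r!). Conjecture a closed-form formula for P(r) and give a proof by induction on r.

We claim P(r) = (r + 1)r! - 1 for all r ≥ 1.
Base step (r = 1): P(1) = 1, and the closed form gives 1. They agree.
Suppose the result is true for r = j, so P(j) = (j + 1)j! - 1.
Then P(j+1) = P(j) + ((j + 1)(j + 1)!) = ((j + 1)j! - 1) + ((j + 1)(j + 1)!).
Simplifying, P(j+1) = ((j+1) + 1)(j+1)! - 1,
which is the closed form with r = j+1.
Hence, by induction on r, the claim holds for every r ≥ 1.

P(r) = (r + 1)r! - 1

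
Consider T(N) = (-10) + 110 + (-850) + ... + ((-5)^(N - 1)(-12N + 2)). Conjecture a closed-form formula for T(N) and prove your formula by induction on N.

T(N) = 2(-5)^N·N

We claim T(N) = 2(-5)^N·N for all N ≥ 1.
When N = 1: T(1) = -10, and the closed form gives -10. They agree.
For the inductive step, assume it holds for an arbitrary m ≥ 1, so T(m) = 2(-5)^m·m.
Then T(m+1) = T(m) + ((-5)^m(-12m - 10)) = (2(-5)^m·m) + ((-5)^m(-12m - 10)).
Simplifying, T(m+1) = (-5)^(m + 1)(2m + 2) = 2(-5)^(m+1)·(m+1),
which is the closed form with N = m+1.
By the principle of mathematical induction, the result holds for all N ≥ 1.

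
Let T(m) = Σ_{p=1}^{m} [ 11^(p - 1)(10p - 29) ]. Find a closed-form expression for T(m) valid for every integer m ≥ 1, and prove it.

T(m) = 11^m(m - 3) + 3

We claim T(m) = 11^m(m - 3) + 3 for all m ≥ 1.
Base case (m = 1): T(1) = -19, and the closed form gives -19. They agree.
Inductive step: suppose the statement holds for some p ≥ 1, so T(p) = 11^p(p - 3) + 3.
Then T(p+1) = T(p) + (11^p(10p - 19)) = (11^p(p - 3) + 3) + (11^p(10p - 19)).
Simplifying, T(p+1) = 11·11^p·p - 22·11^p + 3 = 11^(p+1)((p+1) - 3) + 3,
which is the closed form with m = p+1.
This completes the induction.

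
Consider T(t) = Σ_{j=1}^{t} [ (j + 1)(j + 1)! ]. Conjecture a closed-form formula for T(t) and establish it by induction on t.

T(t) = (t + 2)! - 2

We claim T(t) = (t + 2)! - 2 for all t ≥ 1.
For the base case t = 1: T(1) = 4, and the closed form gives 4. They agree.
Inductive step: assume the claim holds for t = j, so T(j) = (j + 2)! - 2.
Then T(j+1) = T(j) + ((j + 2)(j + 2)!) = ((j + 2)! - 2) + ((j + 2)(j + 2)!).
Simplifying, T(j+1) = ((j+1) + 2)! - 2,
which is the closed form with t = j+1.
Hence, by induction on t, the claim holds for every t ≥ 1.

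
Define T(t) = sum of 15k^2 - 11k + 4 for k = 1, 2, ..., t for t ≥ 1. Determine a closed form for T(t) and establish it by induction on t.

T(t) = t(5t^2 + 2t + 1)

We claim T(t) = t(5t^2 + 2t + 1) for all t ≥ 1.
Base step (t = 1): T(1) = 8, and the closed form gives 8. They agree.
Suppose the result is true for t = k, so T(k) = k(5k^2 + 2k + 1).
Then T(k+1) = T(k) + (15k^2 + 19k + 8) = (k(5k^2 + 2k + 1)) + (15k^2 + 19k + 8).
Simplifying, T(k+1) = (k + 1)(5k^2 + 12k + 8) = (k+1)(5(k+1)^2 + 2(k+1) + 1),
which is the closed form with t = k+1.
This completes the induction.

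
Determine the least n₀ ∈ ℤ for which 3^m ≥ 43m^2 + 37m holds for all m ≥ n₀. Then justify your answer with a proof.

At m = 7: 2187 < 2366, so the inequality fails and n₀ ≥ 8. We prove 3^m ≥ 43m^2 + 37m for all m ≥ 8.
Base case (m = 8): 3^m = 6561 and 43m^2 + 37m = 3048, so 6561 ≥ 3048.
Inductive step: assume the claim holds for m = p, so 3^p ≥ 43p^2 + 37p.
Then 3^(p + 1) = 3·(3^p) ≥ 3·(43p^2 + 37p).
Also, for p ≥ 8 we have 3·(43p^2 + 37p) ≥ 43(p+1)^2 + 37(p+1), since 3·(43p^2 + 37p) − (43(p+1)^2 + 37(p+1)) = 86p^2 - 12p - 80, which is nonnegative for all p ≥ 8.
Combining, 3^(p + 1) ≥ 43(p+1)^2 + 37(p+1).
By the principle of mathematical induction, the result holds for all m ≥ 8.
Hence the smallest such n₀ is 8.

n₀ = 8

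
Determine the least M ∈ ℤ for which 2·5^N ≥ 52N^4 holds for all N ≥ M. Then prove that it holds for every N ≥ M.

At N = 6: 31250 < 67392, so the inequality fails and M ≥ 7. We prove 2·5^N ≥ 52N^4 for all N ≥ 7.
Base case (N = 7): 2·5^N = 156250 and 52N^4 = 124852, so 156250 ≥ 124852.
Inductive step: suppose the statement holds for some j ≥ 7, so 2·5^j ≥ 52j^4.
Then 2·5^(j + 1) = 5·(2·5^j) ≥ 5·(52j^4).
Also, for j ≥ 7 we have 5·(52j^4) ≥ 52(j+1)^4, since 5 ≥ (1 + 1/j)^4 for all j ≥ 7.
Combining, 2·5^(j + 1) ≥ 52(j+1)^4.
Hence, by induction on N, the claim holds for every N ≥ 7.
Hence the smallest such M is 7.

M = 7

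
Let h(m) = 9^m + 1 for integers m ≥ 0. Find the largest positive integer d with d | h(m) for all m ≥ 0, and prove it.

Computing the first values: h(0) = 2 and h(1) = 10; gcd(2, 10) = 2, so d ≤ 2.
We prove 2 | 9^m + 1 for all m ≥ 0 by induction on m.
Base case (m = 0): h(0) = 2 = 2·(1), so 2 | h(0).
For the inductive step, assume it holds for an arbitrary j ≥ 0, i.e. 2 | h(j). Then
h(j+1) = 9^(j+1) + 1 = 9·(9^j + 1) - 8 = 9·h(j) - 8. The first term is divisible by 2 by the inductive hypothesis, and -8 is divisible by 2. Hence 2 | h(j+1).
By induction, the statement is established for all m ≥ 0.
Therefore the largest such d is 2.

d = 2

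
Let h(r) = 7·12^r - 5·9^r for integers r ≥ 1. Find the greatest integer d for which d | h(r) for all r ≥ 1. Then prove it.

Computing the first values: h(1) = 39 and h(2) = 603; gcd(39, 603) = 3, so d ≤ 3.
We prove 3 | 7·12^r - 5·9^r for all r ≥ 1 by induction on r.
When r = 1: h(1) = 39 = 3·(13), so 3 | h(1).
Inductive step: assume the claim holds for r = m, i.e. 3 | h(m). Then
h(m+1) − 12·h(m) = (7·12^(m+1) - 5·9^(m+1)) − 12·(7·12^m - 5·9^m) = (-5)·9^m·(9 − 12) = (15)·9^m. Since 3 | h(m) by the inductive hypothesis, 3 | 12·h(m); and 3 | 15 since 15 = 3·5. Therefore 3 | h(m+1).
By the principle of mathematical induction, the result holds for all r ≥ 1.
Therefore the largest such d is 3.

d = 3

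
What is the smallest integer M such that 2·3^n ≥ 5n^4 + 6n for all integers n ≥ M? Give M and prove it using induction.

At n = 8: 13122 < 20528, so the inequality fails and M ≥ 9. We prove 2·3^n ≥ 5n^4 + 6n for all n ≥ 9.
When n = 9: 2·3^n = 39366 and 5n^4 + 6n = 32859, so 39366 ≥ 32859.
Inductive step: suppose the statement holds for some j ≥ 9, so 2·3^j ≥ 5j^4 + 6j.
Then 2·3^(j + 1) = 3·(2·3^j) ≥ 3·(5j^4 + 6j).
Also, for j ≥ 9 we have 3·(5j^4 + 6j) ≥ 5(j+1)^4 + 6(j+1), since 3·(5j^4 + 6j) − (5(j+1)^4 + 6(j+1)) = 10j^4 - 20j^3 - 30j^2 - 8j - 11, which is nonnegative for all j ≥ 9.
Combining, 2·3^(j + 1) ≥ 5(j+1)^4 + 6(j+1).
Hence, by induction on n, the claim holds for every n ≥ 9.
Hence the smallest such M is 9.

M = 9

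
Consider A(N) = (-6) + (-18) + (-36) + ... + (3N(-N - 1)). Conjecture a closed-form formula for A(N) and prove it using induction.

A(N) = -N(N + 1)(N + 2)

We claim A(N) = -N(N + 1)(N + 2) for all N ≥ 1.
When N = 1: A(1) = -6, and the closed form gives -6. They agree.
Suppose the result is true for N = j, so A(j) = j(-j^2 - 3j - 2).
Then A(j+1) = A(j) + (-3(j + 1)(j + 2)) = (j(-j^2 - 3j - 2)) + (-3(j + 1)(j + 2)).
Simplifying, A(j+1) = -(j + 1)(j + 2)(j + 3) = -(j+1)((j+1) + 1)((j+1) + 2),
which is the closed form with N = j+1.
Hence, by induction on N, the claim holds for every N ≥ 1.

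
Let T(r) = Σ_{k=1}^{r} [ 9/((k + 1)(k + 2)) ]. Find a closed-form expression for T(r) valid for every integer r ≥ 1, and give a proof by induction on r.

T(r) = 9r/(2(r + 2))

We claim T(r) = 9r/(2(r + 2)) for all r ≥ 1.
Base case (r = 1): T(1) = 3/2, and the closed form gives 3/2. They agree.
For the inductive step, assume it holds for an arbitrary k ≥ 1, so T(k) = 9k/(2(k + 2)).
Then T(k+1) = T(k) + (9/((k + 2)(k + 3))) = (9k/(2(k + 2))) + (9/((k + 2)(k + 3))).
Simplifying, T(k+1) = 9(k + 1)/(2(k + 3)) = 9(k+1)/(2((k+1) + 2)),
which is the closed form with r = k+1.
Hence, by induction on r, the claim holds for every r ≥ 1.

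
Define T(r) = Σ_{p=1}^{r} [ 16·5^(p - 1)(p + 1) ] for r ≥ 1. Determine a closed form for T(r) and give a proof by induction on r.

We claim T(r) = 5^r(4r + 3) - 3 for all r ≥ 1.
For the base case r = 1: T(1) = 32, and the closed form gives 32. They agree.
For the inductive step, assume it holds for an arbitrary p ≥ 1, so T(p) = 5^p(4p + 3) - 3.
Then T(p+1) = T(p) + (16·5^p(p + 2)) = (5^p(4p + 3) - 3) + (16·5^p(p + 2)).
Simplifying, T(p+1) = 20·5^p·p + 35·5^p - 3 = 5^(p+1)(4(p+1) + 3) - 3,
which is the closed form with r = p+1.
This completes the induction.

T(r) = 5^r(4r + 3) - 3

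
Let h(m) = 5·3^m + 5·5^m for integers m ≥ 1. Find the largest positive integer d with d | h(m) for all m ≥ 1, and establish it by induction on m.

Computing the first values: h(1) = 40 and h(2) = 170; gcd(40, 170) = 10, so d ≤ 10.
We prove 10 | 5·3^m + 5·5^m for all m ≥ 1 by induction on m.
Base case (m = 1): h(1) = 40 = 10·(4), so 10 | h(1).
For the inductive step, assume it holds for an arbitrary j ≥ 1, i.e. 10 | h(j). Then
h(j+1) − 5·h(j) = (5·3^(j+1) + 5·5^(j+1)) − 5·(5·3^j + 5·5^j) = (5)·3^j·(3 − 5) = (-10)·3^j. Since 10 | h(j) by the inductive hypothesis, 10 | 5·h(j); and 10 | -10 since -10 = 10·-1. Therefore 10 | h(j+1).
By the principle of mathematical induction, the result holds for all m ≥ 1.
Therefore the largest such d is 10.

d = 10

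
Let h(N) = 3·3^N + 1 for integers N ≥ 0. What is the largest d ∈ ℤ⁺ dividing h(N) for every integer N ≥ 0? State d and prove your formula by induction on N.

Computing the first values: h(0) = 4 and h(1) = 10; gcd(4, 10) = 2, so d ≤ 2.
We prove 2 | 3·3^N + 1 for all N ≥ 0 by induction on N.
Base step (N = 0): h(0) = 4 = 2·(2), so 2 | h(0).
Inductive step: suppose the statement holds for some k ≥ 0, i.e. 2 | h(k). Then
h(k+1) = 3·3^(k+1) + 1 = 3·(3·3^k + 1) - 2 = 3·h(k) - 2. The first term is divisible by 2 by the inductive hypothesis, and -2 is divisible by 2. Hence 2 | h(k+1).
Hence, by induction on N, the claim holds for every N ≥ 0.
Therefore the largest such d is 2.

d = 2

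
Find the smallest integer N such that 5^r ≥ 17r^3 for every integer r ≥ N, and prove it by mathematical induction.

At r = 4: 625 < 1088, so the inequality fails and N ≥ 5. We prove 5^r ≥ 17r^3 for all r ≥ 5.
Base case (r = 5): 5^r = 3125 and 17r^3 = 2125, so 3125 ≥ 2125.
Inductive step: assume the claim holds for r = i, so 5^i ≥ 17i^3.
Then 5^(i + 1) = 5·(5^i) ≥ 5·(17i^3).
Also, for i ≥ 5 we have 5·(17i^3) ≥ 17(i+1)^3, since 5 ≥ (1 + 1/i)^3 for all i ≥ 5.
Combining, 5^(i + 1) ≥ 17(i+1)^3.
Hence, by induction on r, the claim holds for every r ≥ 5.
Hence the smallest such N is 5.

N = 5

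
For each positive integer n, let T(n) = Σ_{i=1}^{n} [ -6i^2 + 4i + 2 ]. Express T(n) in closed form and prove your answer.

We claim T(n) = -n(n - 1)(2n + 3) for all n ≥ 1.
When n = 1: T(1) = 0, and the closed form gives 0. They agree.
For the inductive step, assume it holds for an arbitrary i ≥ 1, so T(i) = i(-2i^2 - i + 3).
Then T(i+1) = T(i) + (2i(-3i - 4)) = (i(-2i^2 - i + 3)) + (2i(-3i - 4)).
Simplifying, T(i+1) = -i(i + 1)(2i + 5) = -(i+1)((i+1) - 1)(2(i+1) + 3),
which is the closed form with n = i+1.
By the principle of mathematical induction, the result holds for all n ≥ 1.

T(n) = -n(n - 1)(2n + 3)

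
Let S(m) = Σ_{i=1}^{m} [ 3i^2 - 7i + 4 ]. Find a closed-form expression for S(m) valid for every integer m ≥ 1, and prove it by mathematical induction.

S(m) = m(m - 1)^2

We claim S(m) = m(m - 1)^2 for all m ≥ 1.
Base step (m = 1): S(1) = 0, and the closed form gives 0. They agree.
For the inductive step, assume it holds for an arbitrary i ≥ 1, so S(i) = i(i^2 - 2i + 1).
Then S(i+1) = S(i) + (i(3i - 1)) = (i(i^2 - 2i + 1)) + (i(3i - 1)).
Simplifying, S(i+1) = i^2·(i + 1) = (i+1)((i+1) - 1)^2,
which is the closed form with m = i+1.
Hence, by induction on m, the claim holds for every m ≥ 1.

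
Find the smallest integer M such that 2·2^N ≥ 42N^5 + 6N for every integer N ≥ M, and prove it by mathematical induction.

M = 29

At N = 28: 536870912 < 722835624, so the inequality fails and M ≥ 29. We prove 2·2^N ≥ 42N^5 + 6N for all N ≥ 29.
Base case (N = 29): 2·2^N = 1073741824 and 42N^5 + 6N = 861468432, so 1073741824 ≥ 861468432.
Inductive step: suppose the statement holds for some m ≥ 29, so 2·2^m ≥ 42m^5 + 6m.
Then 2·2^(m + 1) = 2·(2·2^m) ≥ 2·(42m^5 + 6m).
Also, for m ≥ 29 we have 2·(42m^5 + 6m) ≥ 42(m+1)^5 + 6(m+1), since 2·(42m^5 + 6m) − (42(m+1)^5 + 6(m+1)) = 42m^5 - 210m^4 - 420m^3 - 420m^2 - 204m - 48, which is nonnegative for all m ≥ 29.
Combining, 2·2^(m + 1) ≥ 42(m+1)^5 + 6(m+1).
This completes the induction.
Hence the smallest such M is 29.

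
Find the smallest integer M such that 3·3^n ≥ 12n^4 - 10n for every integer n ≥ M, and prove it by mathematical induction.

At n = 9: 59049 < 78642, so the inequality fails and M ≥ 10. We prove 3·3^n ≥ 12n^4 - 10n for all n ≥ 10.
Base step (n = 10): 3·3^n = 177147 and 12n^4 - 10n = 119900, so 177147 ≥ 119900.
Suppose the result is true for n = k, so 3·3^k ≥ 12k^4 - 10k.
Then 3·3^(k + 1) = 3·(3·3^k) ≥ 3·(12k^4 - 10k).
Also, for k ≥ 10 we have 3·(12k^4 - 10k) ≥ 12(k+1)^4 - 10(k+1), since 3·(12k^4 - 10k) − (12(k+1)^4 - 10(k+1)) = 24k^4 - 48k^3 - 72k^2 - 68k - 2, which is nonnegative for all k ≥ 10.
Combining, 3·3^(k + 1) ≥ 12(k+1)^4 - 10(k+1).
By the principle of mathematical induction, the result holds for all n ≥ 10.
Hence the smallest such M is 10.

M = 10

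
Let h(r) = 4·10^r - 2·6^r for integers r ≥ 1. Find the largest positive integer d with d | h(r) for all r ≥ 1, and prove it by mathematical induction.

d = 4

Computing the first values: h(1) = 28 and h(2) = 328; gcd(28, 328) = 4, so d ≤ 4.
We prove 4 | 4·10^r - 2·6^r for all r ≥ 1 by induction on r.
When r = 1: h(1) = 28 = 4·(7), so 4 | h(1).
For the inductive step, assume it holds for an arbitrary i ≥ 1, i.e. 4 | h(i). Then
h(i+1) − 10·h(i) = (4·10^(i+1) - 2·6^(i+1)) − 10·(4·10^i - 2·6^i) = (-2)·6^i·(6 − 10) = (8)·6^i. Since 4 | h(i) by the inductive hypothesis, 4 | 10·h(i); and 4 | 8 since 8 = 4·2. Therefore 4 | h(i+1).
Hence, by induction on r, the claim holds for every r ≥ 1.
Therefore the largest such d is 4.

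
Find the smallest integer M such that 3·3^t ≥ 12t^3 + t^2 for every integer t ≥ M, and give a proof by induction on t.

M = 7

At t = 6: 2187 < 2628, so the inequality fails and M ≥ 7. We prove 3·3^t ≥ 12t^3 + t^2 for all t ≥ 7.
For the base case t = 7: 3·3^t = 6561 and 12t^3 + t^2 = 4165, so 6561 ≥ 4165.
Inductive step: assume the claim holds for t = p, so 3·3^p ≥ 12p^3 + p^2.
Then 3·3^(p + 1) = 3·(3·3^p) ≥ 3·(12p^3 + p^2).
Also, for p ≥ 7 we have 3·(12p^3 + p^2) ≥ 12(p+1)^3 + (p+1)^2, since 3·(12p^3 + p^2) − (12(p+1)^3 + (p+1)^2) = 24p^3 - 34p^2 - 38p - 13, which is nonnegative for all p ≥ 7.
Combining, 3·3^(p + 1) ≥ 12(p+1)^3 + (p+1)^2.
By the principle of mathematical induction, the result holds for all t ≥ 7.
Hence the smallest such M is 7.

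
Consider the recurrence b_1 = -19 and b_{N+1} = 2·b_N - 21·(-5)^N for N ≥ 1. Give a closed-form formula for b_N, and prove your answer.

b_N = 3(-5)^N - 2^(N + 1)

Computing the first terms: b_1 = -19, b_2 = 67, b_3 = -391. This suggests b_N = 3(-5)^N - 2^(N + 1).
Base case (N = 1): the formula gives -19 = -19 = b_1.
Inductive step: suppose the statement holds for some r ≥ 1, so b_r = 3(-5)^r - 2^(r + 1).
Then b_{r+1} = 2·b_r - 21·(-5)^r = 2·(3(-5)^r - 2^(r + 1)) - 21·(-5)^r = 3(-5)^(r + 1) - 2^(r + 2) = 3(-5)^(r+1) - 2^((r+1) + 1),
which is the claimed formula at N = r+1.
This completes the induction.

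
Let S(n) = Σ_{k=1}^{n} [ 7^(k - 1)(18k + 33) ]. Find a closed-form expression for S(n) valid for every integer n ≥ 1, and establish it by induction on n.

S(n) = 7^n(3n + 5) - 5

We claim S(n) = 7^n(3n + 5) - 5 for all n ≥ 1.
For the base case n = 1: S(1) = 51, and the closed form gives 51. They agree.
For the inductive step, assume it holds for an arbitrary k ≥ 1, so S(k) = 7^k(3k + 5) - 5.
Then S(k+1) = S(k) + (7^k(18k + 51)) = (7^k(3k + 5) - 5) + (7^k(18k + 51)).
Simplifying, S(k+1) = 21·7^k·k + 56·7^k - 5 = 7^(k+1)(3(k+1) + 5) - 5,
which is the closed form with n = k+1.
This completes the induction.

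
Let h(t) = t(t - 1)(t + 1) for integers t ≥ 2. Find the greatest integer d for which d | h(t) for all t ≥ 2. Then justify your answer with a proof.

d = 6

Computing the first values: h(2) = 6 and h(3) = 24; gcd(6, 24) = 6, so d ≤ 6.
We prove 6 | t(t - 1)(t + 1) for all t ≥ 2 by induction on t.
When t = 2: h(2) = 6 = 6·(1), so 6 | h(2).
Suppose the result is true for t = r, i.e. 6 | h(r). Then
h(r+1) − h(r) = r·(r+1)·(r+2) − (r-1)·r·(r+1) = r·(r+1)·[(r+2) − (r-1)] = 3·r·(r+1). The product of 2 consecutive integers is divisible by (2)! = 2, so h(r+1) − h(r) is divisible by 3·2 = 6. By the inductive hypothesis 6 | h(r), hence 6 | h(r+1).
Hence, by induction on t, the claim holds for every t ≥ 2.
Therefore the largest such d is 6.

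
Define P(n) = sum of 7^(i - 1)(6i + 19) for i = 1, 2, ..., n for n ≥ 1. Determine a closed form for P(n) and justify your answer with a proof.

P(n) = 7^n(n + 3) - 3

We claim P(n) = 7^n(n + 3) - 3 for all n ≥ 1.
Base step (n = 1): P(1) = 25, and the closed form gives 25. They agree.
Suppose the result is true for n = i, so P(i) = 7^i(i + 3) - 3.
Then P(i+1) = P(i) + (7^i(6i + 25)) = (7^i(i + 3) - 3) + (7^i(6i + 25)).
Simplifying, P(i+1) = 7·7^i·i + 28·7^i - 3 = 7^(i+1)((i+1) + 3) - 3,
which is the closed form with n = i+1.
By the principle of mathematical induction, the result holds for all n ≥ 1.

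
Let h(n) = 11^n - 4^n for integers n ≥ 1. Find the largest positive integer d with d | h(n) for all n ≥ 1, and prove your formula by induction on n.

d = 7

Computing the first values: h(1) = 7 and h(2) = 105; gcd(7, 105) = 7, so d ≤ 7.
We prove 7 | 11^n - 4^n for all n ≥ 1 by induction on n.
Base case (n = 1): h(1) = 7 = 7·(1), so 7 | h(1).
For the inductive step, assume it holds for an arbitrary p ≥ 1, i.e. 7 | h(p). Then
11^{p+1} − 4^{p+1} = 11·11^p − 4·4^p = 11·(11^p − 4^p) + (7)·4^p. The first term is divisible by 7 by the inductive hypothesis, and the second term (7)·4^p is divisible by 7 since 7 | 7. Hence 7 | h(p+1).
Hence, by induction on n, the claim holds for every n ≥ 1.
Therefore the largest such d is 7.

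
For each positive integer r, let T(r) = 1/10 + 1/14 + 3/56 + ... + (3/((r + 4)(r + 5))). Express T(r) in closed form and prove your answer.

T(r) = 3r/(5(r + 5))

We claim T(r) = 3r/(5(r + 5)) for all r ≥ 1.
Base step (r = 1): T(1) = 1/10, and the closed form gives 1/10. They agree.
Inductive step: suppose the statement holds for some j ≥ 1, so T(j) = 3j/(5(j + 5)).
Then T(j+1) = T(j) + (3/((j + 5)(j + 6))) = (3j/(5(j + 5))) + (3/((j + 5)(j + 6))).
Simplifying, T(j+1) = 3(j + 1)/(5(j + 6)) = 3(j+1)/(5((j+1) + 5)),
which is the closed form with r = j+1.
This completes the induction.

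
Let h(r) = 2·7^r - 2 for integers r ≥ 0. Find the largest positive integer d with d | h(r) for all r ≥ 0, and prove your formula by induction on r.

Computing the first values: h(0) = 0 and h(1) = 12; gcd(0, 12) = 12, so d ≤ 12.
We prove 12 | 2·7^r - 2 for all r ≥ 0 by induction on r.
Base case (r = 0): h(0) = 0 = 12·(0), so 12 | h(0).
Suppose the result is true for r = k, i.e. 12 | h(k). Then
h(k+1) = 2·7^(k+1) - 2 = 7·(2·7^k - 2) + 12 = 7·h(k) + 12. The first term is divisible by 12 by the inductive hypothesis, and 12 is divisible by 12. Hence 12 | h(k+1).
By induction, the statement is established for all r ≥ 0.
Therefore the largest such d is 12.

d = 12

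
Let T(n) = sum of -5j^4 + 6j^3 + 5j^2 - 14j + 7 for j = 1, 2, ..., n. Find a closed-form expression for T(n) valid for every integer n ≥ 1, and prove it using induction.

T(n) = -n(n^4 + n^3 - 3n^2 + 3n - 1)

We claim T(n) = -n(n^4 + n^3 - 3n^2 + 3n - 1) for all n ≥ 1.
Base step (n = 1): T(1) = -1, and the closed form gives -1. They agree.
Inductive step: assume the claim holds for n = j, so T(j) = j(-j^4 - j^3 + 3j^2 - 3j + 1).
Then T(j+1) = T(j) + (-5j^4 - 14j^3 - 7j^2 - 6j - 1) = (j(-j^4 - j^3 + 3j^2 - 3j + 1)) + (-5j^4 - 14j^3 - 7j^2 - 6j - 1).
Simplifying, T(j+1) = -(j + 1)(j^4 + 5j^3 + 6j^2 + 4j + 1) = -(j+1)((j+1)^4 + (j+1)^3 - 3(j+1)^2 + 3(j+1) - 1),
which is the closed form with n = j+1.
By induction, the statement is established for all n ≥ 1.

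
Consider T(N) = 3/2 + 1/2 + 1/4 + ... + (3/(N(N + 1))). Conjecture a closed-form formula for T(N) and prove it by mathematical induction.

We claim T(N) = 3N/(N + 1) for all N ≥ 1.
Base case (N = 1): T(1) = 3/2, and the closed form gives 3/2. They agree.
For the inductive step, assume it holds for an arbitrary k ≥ 1, so T(k) = 3k/(k + 1).
Then T(k+1) = T(k) + (3/((k + 1)(k + 2))) = (3k/(k + 1)) + (3/((k + 1)(k + 2))).
Simplifying, T(k+1) = 3(k + 1)/(k + 2) = 3(k+1)/((k+1) + 1),
which is the closed form with N = k+1.
By induction, the statement is established for all N ≥ 1.

T(N) = 3N/(N + 1)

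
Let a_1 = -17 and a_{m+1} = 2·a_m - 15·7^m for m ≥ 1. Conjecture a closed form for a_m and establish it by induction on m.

a_m = 2^(m + 1) - 3·7^m

Computing the first terms: a_1 = -17, a_2 = -139, a_3 = -1013. This suggests a_m = 2^(m + 1) - 3·7^m.
Base case (m = 1): the formula gives -17 = -17 = a_1.
For the inductive step, assume it holds for an arbitrary j ≥ 1, so a_j = 2^(j + 1) - 3·7^j.
Then a_{j+1} = 2·a_j - 15·7^j = 2·(2^(j + 1) - 3·7^j) - 15·7^j = 2^(j + 2) - 3·7^(j + 1) = 2^((j+1) + 1) - 3·7^(j+1),
which is the claimed formula at m = j+1.
Hence, by induction on m, the claim holds for every m ≥ 1.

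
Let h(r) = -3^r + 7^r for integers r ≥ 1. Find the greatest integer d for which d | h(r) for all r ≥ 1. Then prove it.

d = 4

Computing the first values: h(1) = 4 and h(2) = 40; gcd(4, 40) = 4, so d ≤ 4.
We prove 4 | -3^r + 7^r for all r ≥ 1 by induction on r.
Base case (r = 1): h(1) = 4 = 4·(1), so 4 | h(1).
Suppose the result is true for r = k, i.e. 4 | h(k). Then
7^{k+1} − 3^{k+1} = 7·7^k − 3·3^k = 7·(7^k − 3^k) + (4)·3^k. The first term is divisible by 4 by the inductive hypothesis, and the second term (4)·3^k is divisible by 4 since 4 | 4. Hence 4 | h(k+1).
This completes the induction.
Therefore the largest such d is 4.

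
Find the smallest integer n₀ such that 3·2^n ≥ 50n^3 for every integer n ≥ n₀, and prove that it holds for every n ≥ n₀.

At n = 16: 196608 < 204800, so the inequality fails and n₀ ≥ 17. We prove 3·2^n ≥ 50n^3 for all n ≥ 17.
Base case (n = 17): 3·2^n = 393216 and 50n^3 = 245650, so 393216 ≥ 245650.
Inductive step: suppose the statement holds for some i ≥ 17, so 3·2^i ≥ 50i^3.
Then 3·2^(i + 1) = 2·(3·2^i) ≥ 2·(50i^3).
Also, for i ≥ 17 we have 2·(50i^3) ≥ 50(i+1)^3, since 2 ≥ (1 + 1/i)^3 for all i ≥ 17.
Combining, 3·2^(i + 1) ≥ 50(i+1)^3.
By the principle of mathematical induction, the result holds for all n ≥ 17.
Hence the smallest such n₀ is 17.

n₀ = 17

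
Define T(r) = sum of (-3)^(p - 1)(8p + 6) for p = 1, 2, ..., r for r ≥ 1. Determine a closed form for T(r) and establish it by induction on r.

T(r) = -2(-3)^r(r + 1) + 2

We claim T(r) = -2(-3)^r(r + 1) + 2 for all r ≥ 1.
Base case (r = 1): T(1) = 14, and the closed form gives 14. They agree.
Inductive step: suppose the statement holds for some p ≥ 1, so T(p) = -2(-3)^p(p + 1) + 2.
Then T(p+1) = T(p) + ((-3)^p(8p + 14)) = (-2(-3)^p(p + 1) + 2) + ((-3)^p(8p + 14)).
Simplifying, T(p+1) = 6(-3)^p·p + 12(-3)^p + 2 = -2(-3)^(p+1)((p+1) + 1) + 2,
which is the closed form with r = p+1.
Hence, by induction on r, the claim holds for every r ≥ 1.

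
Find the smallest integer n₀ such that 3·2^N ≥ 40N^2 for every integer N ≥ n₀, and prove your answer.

n₀ = 11

At N = 10: 3072 < 4000, so the inequality fails and n₀ ≥ 11. We prove 3·2^N ≥ 40N^2 for all N ≥ 11.
When N = 11: 3·2^N = 6144 and 40N^2 = 4840, so 6144 ≥ 4840.
Suppose the result is true for N = r, so 3·2^r ≥ 40r^2.
Then 3·2^(r + 1) = 2·(3·2^r) ≥ 2·(40r^2).
Also, for r ≥ 11 we have 2·(40r^2) ≥ 40(r+1)^2, since 2 ≥ (1 + 1/r)^2 for all r ≥ 11.
Combining, 3·2^(r + 1) ≥ 40(r+1)^2.
This completes the induction.
Hence the smallest such n₀ is 11.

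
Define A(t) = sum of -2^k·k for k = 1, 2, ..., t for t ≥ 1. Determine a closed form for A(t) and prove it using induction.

A(t) = 2·2^t(-t + 1) - 2

We claim A(t) = 2·2^t(-t + 1) - 2 for all t ≥ 1.
When t = 1: A(1) = -2, and the closed form gives -2. They agree.
Suppose the result is true for t = k, so A(k) = 2·2^k(-k + 1) - 2.
Then A(k+1) = A(k) + (2^(k + 1)(-k - 1)) = (2·2^k(-k + 1) - 2) + (2^(k + 1)(-k - 1)).
Simplifying, A(k+1) = -4·2^k·k - 2 = 2·2^(k+1)(-(k+1) + 1) - 2,
which is the closed form with t = k+1.
Hence, by induction on t, the claim holds for every t ≥ 1.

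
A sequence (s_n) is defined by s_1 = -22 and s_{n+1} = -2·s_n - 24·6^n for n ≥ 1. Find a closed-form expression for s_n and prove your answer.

Computing the first terms: s_1 = -22, s_2 = -100, s_3 = -664. This suggests s_n = -(-2)^(n + 1) - 3·6^n.
Base step (n = 1): the formula gives -22 = -22 = s_1.
For the inductive step, assume it holds for an arbitrary j ≥ 1, so s_j = -(-2)^(j + 1) - 3·6^j.
Then s_{j+1} = -2·s_j - 24·6^j = -2·(-(-2)^(j + 1) - 3·6^j) - 24·6^j = -(-2)^(j + 2) - 3·6^(j + 1) = -(-2)^((j+1) + 1) - 3·6^(j+1),
which is the claimed formula at n = j+1.
This completes the induction.

s_n = -(-2)^(n + 1) - 3·6^n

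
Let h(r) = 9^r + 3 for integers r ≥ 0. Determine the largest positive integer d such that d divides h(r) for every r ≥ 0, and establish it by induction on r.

d = 4

Computing the first values: h(0) = 4 and h(1) = 12; gcd(4, 12) = 4, so d ≤ 4.
We prove 4 | 9^r + 3 for all r ≥ 0 by induction on r.
Base case (r = 0): h(0) = 4 = 4·(1), so 4 | h(0).
Inductive step: suppose the statement holds for some p ≥ 0, i.e. 4 | h(p). Then
h(p+1) = 9^(p+1) + 3 = 9·(9^p + 3) - 24 = 9·h(p) - 24. The first term is divisible by 4 by the inductive hypothesis, and -24 is divisible by 4. Hence 4 | h(p+1).
Hence, by induction on r, the claim holds for every r ≥ 0.
Therefore the largest such d is 4.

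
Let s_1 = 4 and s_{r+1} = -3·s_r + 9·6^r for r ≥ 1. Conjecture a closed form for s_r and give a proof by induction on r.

s_r = -2(-3)^(r - 1) + 6^r

Computing the first terms: s_1 = 4, s_2 = 42, s_3 = 198. This suggests s_r = -2(-3)^(r - 1) + 6^r.
Base step (r = 1): the formula gives 4 = 4 = s_1.
For the inductive step, assume it holds for an arbitrary m ≥ 1, so s_m = -2(-3)^(m - 1) + 6^m.
Then s_{m+1} = -3·s_m + 9·6^m = -3·(-2(-3)^(m - 1) + 6^m) + 9·6^m = -2(-3)^m + 6^(m + 1) = -2(-3)^((m+1) - 1) + 6^(m+1),
which is the claimed formula at r = m+1.
By the principle of mathematical induction, the result holds for all r ≥ 1.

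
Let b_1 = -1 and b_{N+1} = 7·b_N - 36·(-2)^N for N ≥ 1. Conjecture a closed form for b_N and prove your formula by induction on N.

Computing the first terms: b_1 = -1, b_2 = 65, b_3 = 311. This suggests b_N = (-2)^(N + 2) + 7^N.
Base case (N = 1): the formula gives -1 = -1 = b_1.
Inductive step: assume the claim holds for N = r, so b_r = (-2)^(r + 2) + 7^r.
Then b_{r+1} = 7·b_r - 36·(-2)^r = 7·((-2)^(r + 2) + 7^r) - 36·(-2)^r = (-2)^(r + 3) + 7^(r + 1) = (-2)^((r+1) + 2) + 7^(r+1),
which is the claimed formula at N = r+1.
Hence, by induction on N, the claim holds for every N ≥ 1.

b_N = (-2)^(N + 2) + 7^N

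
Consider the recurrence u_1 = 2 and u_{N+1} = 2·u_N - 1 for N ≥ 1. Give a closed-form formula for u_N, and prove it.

u_N = 2^(N - 1) + 1

Computing the first terms: u_1 = 2, u_2 = 3, u_3 = 5. This suggests u_N = 2^(N - 1) + 1.
When N = 1: the formula gives 2 = 2 = u_1.
For the inductive step, assume it holds for an arbitrary p ≥ 1, so u_p = 2^(p - 1) + 1.
Then u_{p+1} = 2·u_p - 1 = 2·(2^(p - 1) + 1) - 1 = 2^p + 1 = 2^((p+1) - 1) + 1,
which is the claimed formula at N = p+1.
By induction, the statement is established for all N ≥ 1.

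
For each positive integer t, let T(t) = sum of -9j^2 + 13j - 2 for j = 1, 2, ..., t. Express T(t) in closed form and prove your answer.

We claim T(t) = -t(3t^2 - 2t - 3) for all t ≥ 1.
Base step (t = 1): T(1) = 2, and the closed form gives 2. They agree.
For the inductive step, assume it holds for an arbitrary j ≥ 1, so T(j) = j(-3j^2 + 2j + 3).
Then T(j+1) = T(j) + (-9j^2 - 5j + 2) = (j(-3j^2 + 2j + 3)) + (-9j^2 - 5j + 2).
Simplifying, T(j+1) = -(j + 1)(3j^2 + 4j - 2) = -(j+1)(3(j+1)^2 - 2(j+1) - 3),
which is the closed form with t = j+1.
By the principle of mathematical induction, the result holds for all t ≥ 1.

T(t) = -t(3t^2 - 2t - 3)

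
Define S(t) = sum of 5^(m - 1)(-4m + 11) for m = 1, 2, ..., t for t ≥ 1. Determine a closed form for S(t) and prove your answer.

We claim S(t) = 5^t(-t + 3) - 3 for all t ≥ 1.
Base case (t = 1): S(1) = 7, and the closed form gives 7. They agree.
Inductive step: suppose the statement holds for some m ≥ 1, so S(m) = 5^m(-m + 3) - 3.
Then S(m+1) = S(m) + (5^m(-4m + 7)) = (5^m(-m + 3) - 3) + (5^m(-4m + 7)).
Simplifying, S(m+1) = -5·5^m·m + 10·5^m - 3 = 5^(m+1)(-(m+1) + 3) - 3,
which is the closed form with t = m+1.
Hence, by induction on t, the claim holds for every t ≥ 1.

S(t) = 5^t(-t + 3) - 3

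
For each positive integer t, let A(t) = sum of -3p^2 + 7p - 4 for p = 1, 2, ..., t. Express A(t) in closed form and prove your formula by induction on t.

We claim A(t) = -t(t - 1)^2 for all t ≥ 1.
Base step (t = 1): A(1) = 0, and the closed form gives 0. They agree.
Inductive step: assume the claim holds for t = p, so A(p) = p(-p^2 + 2p - 1).
Then A(p+1) = A(p) + (p(-3p + 1)) = (p(-p^2 + 2p - 1)) + (p(-3p + 1)).
Simplifying, A(p+1) = -p^2·(p + 1) = -(p+1)((p+1) - 1)^2,
which is the closed form with t = p+1.
By the principle of mathematical induction, the result holds for all t ≥ 1.

A(t) = -t(t - 1)^2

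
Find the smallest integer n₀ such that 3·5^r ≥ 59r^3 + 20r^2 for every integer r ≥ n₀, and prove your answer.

n₀ = 5

At r = 4: 1875 < 4096, so the inequality fails and n₀ ≥ 5. We prove 3·5^r ≥ 59r^3 + 20r^2 for all r ≥ 5.
Base step (r = 5): 3·5^r = 9375 and 59r^3 + 20r^2 = 7875, so 9375 ≥ 7875.
Inductive step: suppose the statement holds for some j ≥ 5, so 3·5^j ≥ 59j^3 + 20j^2.
Then 3·5^(j + 1) = 5·(3·5^j) ≥ 5·(59j^3 + 20j^2).
Also, for j ≥ 5 we have 5·(59j^3 + 20j^2) ≥ 59(j+1)^3 + 20(j+1)^2, since 5·(59j^3 + 20j^2) − (59(j+1)^3 + 20(j+1)^2) = 236j^3 - 97j^2 - 217j - 79, which is nonnegative for all j ≥ 5.
Combining, 3·5^(j + 1) ≥ 59(j+1)^3 + 20(j+1)^2.
By the principle of mathematical induction, the result holds for all r ≥ 5.
Hence the smallest such n₀ is 5.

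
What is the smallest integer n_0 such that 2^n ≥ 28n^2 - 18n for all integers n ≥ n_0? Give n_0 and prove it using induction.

At n = 11: 2048 < 3190, so the inequality fails and n_0 ≥ 12. We prove 2^n ≥ 28n^2 - 18n for all n ≥ 12.
For the base case n = 12: 2^n = 4096 and 28n^2 - 18n = 3816, so 4096 ≥ 3816.
Inductive step: suppose the statement holds for some i ≥ 12, so 2^i ≥ 28i^2 - 18i.
Then 2^(i + 1) = 2·(2^i) ≥ 2·(28i^2 - 18i).
Also, for i ≥ 12 we have 2·(28i^2 - 18i) ≥ 28(i+1)^2 - 18(i+1), since 2·(28i^2 - 18i) − (28(i+1)^2 - 18(i+1)) = 28i^2 - 74i - 10, which is nonnegative for all i ≥ 12.
Combining, 2^(i + 1) ≥ 28(i+1)^2 - 18(i+1).
Hence, by induction on n, the claim holds for every n ≥ 12.
Hence the smallest such n_0 is 12.

n_0 = 12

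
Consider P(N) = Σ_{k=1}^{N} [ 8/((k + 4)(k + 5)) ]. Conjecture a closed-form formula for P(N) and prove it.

P(N) = 8N/(5(N + 5))

We claim P(N) = 8N/(5(N + 5)) for all N ≥ 1.
Base case (N = 1): P(1) = 4/15, and the closed form gives 4/15. They agree.
Inductive step: suppose the statement holds for some k ≥ 1, so P(k) = 8k/(5(k + 5)).
Then P(k+1) = P(k) + (8/((k + 5)(k + 6))) = (8k/(5(k + 5))) + (8/((k + 5)(k + 6))).
Simplifying, P(k+1) = 8(k + 1)/(5(k + 6)) = 8(k+1)/(5((k+1) + 5)),
which is the closed form with N = k+1.
By the principle of mathematical induction, the result holds for all N ≥ 1.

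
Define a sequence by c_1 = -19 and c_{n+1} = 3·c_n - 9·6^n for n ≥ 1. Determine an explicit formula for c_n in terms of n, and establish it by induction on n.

c_n = -3^(n - 1) - 3·6^n

Computing the first terms: c_1 = -19, c_2 = -111, c_3 = -657. This suggests c_n = -3^(n - 1) - 3·6^n.
Base case (n = 1): the formula gives -19 = -19 = c_1.
Suppose the result is true for n = k, so c_k = -3^(k - 1) - 3·6^k.
Then c_{k+1} = 3·c_k - 9·6^k = 3·(-3^(k - 1) - 3·6^k) - 9·6^k = -3^k - 3·6^(k + 1) = -3^((k+1) - 1) - 3·6^(k+1),
which is the claimed formula at n = k+1.
This completes the induction.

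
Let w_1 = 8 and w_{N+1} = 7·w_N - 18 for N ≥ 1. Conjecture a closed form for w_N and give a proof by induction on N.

Computing the first terms: w_1 = 8, w_2 = 38, w_3 = 248. This suggests w_N = 5·7^(N - 1) + 3.
For the base case N = 1: the formula gives 8 = 8 = w_1.
Inductive step: suppose the statement holds for some j ≥ 1, so w_j = 5·7^(j - 1) + 3.
Then w_{j+1} = 7·w_j - 18 = 7·(5·7^(j - 1) + 3) - 18 = 5·7^j + 3 = 5·7^((j+1) - 1) + 3,
which is the claimed formula at N = j+1.
Hence, by induction on N, the claim holds for every N ≥ 1.

w_N = 5·7^(N - 1) + 3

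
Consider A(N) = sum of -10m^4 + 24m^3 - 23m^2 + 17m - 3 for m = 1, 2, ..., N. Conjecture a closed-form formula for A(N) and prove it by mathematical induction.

We claim A(N) = -N(N^2 - N - 1)(2N^2 + N + 2) for all N ≥ 1.
For the base case N = 1: A(1) = 5, and the closed form gives 5. They agree.
Inductive step: suppose the statement holds for some m ≥ 1, so A(m) = m(-2m^4 + m^3 + m^2 + 3m + 2).
Then A(m+1) = A(m) + (-10m^4 - 16m^3 - 11m^2 + 3m + 5) = (m(-2m^4 + m^3 + m^2 + 3m + 2)) + (-10m^4 - 16m^3 - 11m^2 + 3m + 5).
Simplifying, A(m+1) = -(m + 1)(m^2 + m - 1)(2m^2 + 5m + 5) = -(m+1)((m+1)^2 - (m+1) - 1)(2(m+1)^2 + (m+1) + 2),
which is the closed form with N = m+1.
Hence, by induction on N, the claim holds for every N ≥ 1.

A(N) = -N(N^2 - N - 1)(2N^2 + N + 2)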